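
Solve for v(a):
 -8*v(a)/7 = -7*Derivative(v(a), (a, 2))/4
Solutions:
 v(a) = C1*exp(-4*sqrt(2)*a/7) + C2*exp(4*sqrt(2)*a/7)


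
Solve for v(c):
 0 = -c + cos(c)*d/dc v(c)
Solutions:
 v(c) = C1 + Integral(c/cos(c), c)


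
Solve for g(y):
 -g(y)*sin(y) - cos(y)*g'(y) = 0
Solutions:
 g(y) = C1*cos(y)


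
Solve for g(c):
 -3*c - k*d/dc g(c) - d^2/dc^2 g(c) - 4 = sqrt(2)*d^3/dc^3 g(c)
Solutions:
 g(c) = C1 + C2*exp(sqrt(2)*c*(sqrt(-4*sqrt(2)*k + 1) - 1)/4) + C3*exp(-sqrt(2)*c*(sqrt(-4*sqrt(2)*k + 1) + 1)/4) - 3*c^2/(2*k) - 4*c/k + 3*c/k^2


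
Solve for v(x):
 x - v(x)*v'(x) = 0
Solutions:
 v(x) = -sqrt(C1 + x^2)
 v(x) = sqrt(C1 + x^2)


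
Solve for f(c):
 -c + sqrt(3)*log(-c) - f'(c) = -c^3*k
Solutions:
 f(c) = C1 + c^4*k/4 - c^2/2 + sqrt(3)*c*log(-c) - sqrt(3)*c


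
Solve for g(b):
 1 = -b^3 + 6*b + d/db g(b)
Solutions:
 g(b) = C1 + b^4/4 - 3*b^2 + b


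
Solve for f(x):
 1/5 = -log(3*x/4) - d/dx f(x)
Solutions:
 f(x) = C1 - x*log(x) + x*log(4/3) + 4*x/5


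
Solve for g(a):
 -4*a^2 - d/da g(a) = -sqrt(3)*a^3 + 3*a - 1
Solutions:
 g(a) = C1 + sqrt(3)*a^4/4 - 4*a^3/3 - 3*a^2/2 + a


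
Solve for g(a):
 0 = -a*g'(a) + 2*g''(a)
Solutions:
 g(a) = C1 + C2*erfi(a/2)


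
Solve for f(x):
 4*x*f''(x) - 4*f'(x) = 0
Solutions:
 f(x) = C1 + C2*x^2


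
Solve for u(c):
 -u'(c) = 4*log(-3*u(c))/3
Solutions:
 3*Integral(1/(log(-_y) + log(3)), (_y, u(c)))/4 = C1 - c


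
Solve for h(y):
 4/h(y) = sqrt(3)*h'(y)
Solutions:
 h(y) = -sqrt(C1 + 24*sqrt(3)*y)/3
 h(y) = sqrt(C1 + 24*sqrt(3)*y)/3


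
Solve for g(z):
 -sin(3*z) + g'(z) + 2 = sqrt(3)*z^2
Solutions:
 g(z) = C1 + sqrt(3)*z^3/3 - 2*z - cos(3*z)/3


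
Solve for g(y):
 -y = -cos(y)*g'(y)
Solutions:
 g(y) = C1 + Integral(y/cos(y), y)


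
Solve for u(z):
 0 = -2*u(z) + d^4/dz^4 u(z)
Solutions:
 u(z) = C1*exp(-2^(1/4)*z) + C2*exp(2^(1/4)*z) + C3*sin(2^(1/4)*z) + C4*cos(2^(1/4)*z)


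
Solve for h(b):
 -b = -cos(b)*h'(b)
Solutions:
 h(b) = C1 + Integral(b/cos(b), b)


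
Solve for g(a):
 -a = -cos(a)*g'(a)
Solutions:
 g(a) = C1 + Integral(a/cos(a), a)


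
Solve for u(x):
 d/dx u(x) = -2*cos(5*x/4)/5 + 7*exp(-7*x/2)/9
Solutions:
 u(x) = C1 - 8*sin(5*x/4)/25 - 2*exp(-7*x/2)/9


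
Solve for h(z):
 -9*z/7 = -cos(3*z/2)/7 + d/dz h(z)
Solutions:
 h(z) = C1 - 9*z^2/14 + 2*sin(3*z/2)/21


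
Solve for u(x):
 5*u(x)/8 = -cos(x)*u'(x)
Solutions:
 u(x) = C1*(sin(x) - 1)^(5/16)/(sin(x) + 1)^(5/16)


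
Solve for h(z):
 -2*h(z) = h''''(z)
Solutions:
 h(z) = (C1*sin(2^(3/4)*z/2) + C2*cos(2^(3/4)*z/2))*exp(-2^(3/4)*z/2) + (C3*sin(2^(3/4)*z/2) + C4*cos(2^(3/4)*z/2))*exp(2^(3/4)*z/2)


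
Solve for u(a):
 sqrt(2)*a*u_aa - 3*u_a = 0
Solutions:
 u(a) = C1 + C2*a^(1 + 3*sqrt(2)/2)


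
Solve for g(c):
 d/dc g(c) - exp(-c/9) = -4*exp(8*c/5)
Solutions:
 g(c) = C1 - 5*exp(8*c/5)/2 - 9*exp(-c/9)


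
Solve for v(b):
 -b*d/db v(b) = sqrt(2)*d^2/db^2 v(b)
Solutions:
 v(b) = C1 + C2*erf(2^(1/4)*b/2)


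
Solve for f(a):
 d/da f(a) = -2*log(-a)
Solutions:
 f(a) = C1 - 2*a*log(-a) + 2*a


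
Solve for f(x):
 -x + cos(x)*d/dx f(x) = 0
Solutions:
 f(x) = C1 + Integral(x/cos(x), x)


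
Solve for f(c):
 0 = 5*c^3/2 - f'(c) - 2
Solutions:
 f(c) = C1 + 5*c^4/8 - 2*c


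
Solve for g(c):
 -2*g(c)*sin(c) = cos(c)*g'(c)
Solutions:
 g(c) = C1*cos(c)^2


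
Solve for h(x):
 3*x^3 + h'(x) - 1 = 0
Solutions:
 h(x) = C1 - 3*x^4/4 + x


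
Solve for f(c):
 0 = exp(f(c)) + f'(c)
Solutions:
 f(c) = log(1/(C1 + c))


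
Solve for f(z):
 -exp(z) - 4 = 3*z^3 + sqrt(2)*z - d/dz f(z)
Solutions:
 f(z) = C1 + 3*z^4/4 + sqrt(2)*z^2/2 + 4*z + exp(z)


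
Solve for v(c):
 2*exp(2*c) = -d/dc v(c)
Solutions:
 v(c) = C1 - exp(2*c)


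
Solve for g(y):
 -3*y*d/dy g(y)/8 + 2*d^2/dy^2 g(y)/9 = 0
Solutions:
 g(y) = C1 + C2*erfi(3*sqrt(6)*y/8)


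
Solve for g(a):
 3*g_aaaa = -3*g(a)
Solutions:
 g(a) = (C1*sin(sqrt(2)*a/2) + C2*cos(sqrt(2)*a/2))*exp(-sqrt(2)*a/2) + (C3*sin(sqrt(2)*a/2) + C4*cos(sqrt(2)*a/2))*exp(sqrt(2)*a/2)


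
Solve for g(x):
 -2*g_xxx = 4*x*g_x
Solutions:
 g(x) = C1 + Integral(C2*airyai(-2^(1/3)*x) + C3*airybi(-2^(1/3)*x), x)


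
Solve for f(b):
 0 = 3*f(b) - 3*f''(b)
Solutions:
 f(b) = C1*exp(-b) + C2*exp(b)


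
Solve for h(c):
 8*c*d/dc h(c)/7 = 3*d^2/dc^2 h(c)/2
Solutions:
 h(c) = C1 + C2*erfi(2*sqrt(42)*c/21)


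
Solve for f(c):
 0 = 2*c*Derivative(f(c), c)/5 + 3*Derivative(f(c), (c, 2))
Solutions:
 f(c) = C1 + C2*erf(sqrt(15)*c/15)


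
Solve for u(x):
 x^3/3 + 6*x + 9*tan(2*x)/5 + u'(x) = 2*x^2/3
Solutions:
 u(x) = C1 - x^4/12 + 2*x^3/9 - 3*x^2 + 9*log(cos(2*x))/10


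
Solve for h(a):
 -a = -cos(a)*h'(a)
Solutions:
 h(a) = C1 + Integral(a/cos(a), a)


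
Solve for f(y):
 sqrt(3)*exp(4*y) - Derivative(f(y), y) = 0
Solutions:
 f(y) = C1 + sqrt(3)*exp(4*y)/4


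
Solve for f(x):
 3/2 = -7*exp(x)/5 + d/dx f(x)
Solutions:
 f(x) = C1 + 3*x/2 + 7*exp(x)/5


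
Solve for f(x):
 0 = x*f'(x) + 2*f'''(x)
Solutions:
 f(x) = C1 + Integral(C2*airyai(-2^(2/3)*x/2) + C3*airybi(-2^(2/3)*x/2), x)


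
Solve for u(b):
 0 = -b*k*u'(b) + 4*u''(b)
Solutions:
 u(b) = Piecewise((-sqrt(2)*sqrt(pi)*C1*erf(sqrt(2)*b*sqrt(-k)/4)/sqrt(-k) - C2, (k > 0) | (k < 0)), (-C1*b - C2, True))


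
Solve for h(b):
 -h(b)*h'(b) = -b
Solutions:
 h(b) = -sqrt(C1 + b^2)
 h(b) = sqrt(C1 + b^2)


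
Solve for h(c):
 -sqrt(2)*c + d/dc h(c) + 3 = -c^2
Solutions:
 h(c) = C1 - c^3/3 + sqrt(2)*c^2/2 - 3*c


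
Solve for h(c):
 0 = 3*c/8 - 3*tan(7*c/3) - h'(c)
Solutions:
 h(c) = C1 + 3*c^2/16 + 9*log(cos(7*c/3))/7


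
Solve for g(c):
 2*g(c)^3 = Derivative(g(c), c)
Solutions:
 g(c) = -sqrt(2)*sqrt(-1/(C1 + 2*c))/2
 g(c) = sqrt(2)*sqrt(-1/(C1 + 2*c))/2


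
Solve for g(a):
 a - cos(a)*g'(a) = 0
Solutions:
 g(a) = C1 + Integral(a/cos(a), a)


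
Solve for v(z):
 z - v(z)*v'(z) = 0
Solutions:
 v(z) = -sqrt(C1 + z^2)
 v(z) = sqrt(C1 + z^2)


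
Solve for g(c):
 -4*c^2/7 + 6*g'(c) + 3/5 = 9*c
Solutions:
 g(c) = C1 + 2*c^3/63 + 3*c^2/4 - c/10


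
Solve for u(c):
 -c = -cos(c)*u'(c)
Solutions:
 u(c) = C1 + Integral(c/cos(c), c)


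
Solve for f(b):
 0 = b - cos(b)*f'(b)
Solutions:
 f(b) = C1 + Integral(b/cos(b), b)


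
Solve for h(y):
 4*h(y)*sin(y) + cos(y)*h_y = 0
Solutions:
 h(y) = C1*cos(y)^4


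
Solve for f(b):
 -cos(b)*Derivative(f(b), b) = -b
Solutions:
 f(b) = C1 + Integral(b/cos(b), b)


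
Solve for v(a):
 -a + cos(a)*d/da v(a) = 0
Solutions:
 v(a) = C1 + Integral(a/cos(a), a)


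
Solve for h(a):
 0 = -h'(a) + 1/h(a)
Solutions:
 h(a) = -sqrt(C1 + 2*a)
 h(a) = sqrt(C1 + 2*a)


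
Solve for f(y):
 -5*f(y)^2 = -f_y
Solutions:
 f(y) = -1/(C1 + 5*y)


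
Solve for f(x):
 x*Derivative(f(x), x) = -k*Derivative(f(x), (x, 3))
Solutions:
 f(x) = C1 + Integral(C2*airyai(x*(-1/k)^(1/3)) + C3*airybi(x*(-1/k)^(1/3)), x)


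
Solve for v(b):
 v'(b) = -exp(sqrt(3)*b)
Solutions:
 v(b) = C1 - sqrt(3)*exp(sqrt(3)*b)/3


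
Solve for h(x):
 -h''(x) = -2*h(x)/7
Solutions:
 h(x) = C1*exp(-sqrt(14)*x/7) + C2*exp(sqrt(14)*x/7)


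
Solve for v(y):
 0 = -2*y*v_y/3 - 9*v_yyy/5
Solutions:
 v(y) = C1 + Integral(C2*airyai(-10^(1/3)*y/3) + C3*airybi(-10^(1/3)*y/3), y)


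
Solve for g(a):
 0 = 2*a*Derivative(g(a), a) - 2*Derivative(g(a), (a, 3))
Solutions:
 g(a) = C1 + Integral(C2*airyai(a) + C3*airybi(a), a)


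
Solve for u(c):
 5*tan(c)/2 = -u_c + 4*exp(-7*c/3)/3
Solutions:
 u(c) = C1 - 5*log(tan(c)^2 + 1)/4 - 4*exp(-7*c/3)/7


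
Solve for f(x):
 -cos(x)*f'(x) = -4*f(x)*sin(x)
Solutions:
 f(x) = C1/cos(x)^4


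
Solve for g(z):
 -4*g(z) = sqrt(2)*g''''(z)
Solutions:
 g(z) = (C1*sin(2^(7/8)*z/2) + C2*cos(2^(7/8)*z/2))*exp(-2^(7/8)*z/2) + (C3*sin(2^(7/8)*z/2) + C4*cos(2^(7/8)*z/2))*exp(2^(7/8)*z/2)


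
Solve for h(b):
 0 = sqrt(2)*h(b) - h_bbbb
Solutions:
 h(b) = C1*exp(-2^(1/8)*b) + C2*exp(2^(1/8)*b) + C3*sin(2^(1/8)*b) + C4*cos(2^(1/8)*b)


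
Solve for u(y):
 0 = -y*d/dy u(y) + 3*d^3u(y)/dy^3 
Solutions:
 u(y) = C1 + Integral(C2*airyai(3^(2/3)*y/3) + C3*airybi(3^(2/3)*y/3), y)


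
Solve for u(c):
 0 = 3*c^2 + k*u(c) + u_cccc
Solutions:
 u(c) = C1*exp(-c*(-k)^(1/4)) + C2*exp(c*(-k)^(1/4)) + C3*exp(-I*c*(-k)^(1/4)) + C4*exp(I*c*(-k)^(1/4)) - 3*c^2/k


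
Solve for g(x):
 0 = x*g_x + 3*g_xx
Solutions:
 g(x) = C1 + C2*erf(sqrt(6)*x/6)


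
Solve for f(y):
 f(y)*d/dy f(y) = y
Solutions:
 f(y) = -sqrt(C1 + y^2)
 f(y) = sqrt(C1 + y^2)


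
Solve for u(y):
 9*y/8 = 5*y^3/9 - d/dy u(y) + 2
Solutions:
 u(y) = C1 + 5*y^4/36 - 9*y^2/16 + 2*y


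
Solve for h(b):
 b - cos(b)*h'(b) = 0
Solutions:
 h(b) = C1 + Integral(b/cos(b), b)


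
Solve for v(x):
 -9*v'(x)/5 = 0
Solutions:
 v(x) = C1


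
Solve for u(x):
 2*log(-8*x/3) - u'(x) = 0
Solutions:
 u(x) = C1 + 2*x*log(-x) + 2*x*(-log(3) - 1 + 3*log(2))


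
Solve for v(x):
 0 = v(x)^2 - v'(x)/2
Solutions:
 v(x) = -1/(C1 + 2*x)


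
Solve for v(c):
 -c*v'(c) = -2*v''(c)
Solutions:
 v(c) = C1 + C2*erfi(c/2)


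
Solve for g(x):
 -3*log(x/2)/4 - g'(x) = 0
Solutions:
 g(x) = C1 - 3*x*log(x)/4 + 3*x*log(2)/4 + 3*x/4


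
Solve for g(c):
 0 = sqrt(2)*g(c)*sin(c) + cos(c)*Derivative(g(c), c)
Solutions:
 g(c) = C1*cos(c)^(sqrt(2))


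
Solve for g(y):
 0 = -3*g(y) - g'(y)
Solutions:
 g(y) = C1*exp(-3*y)


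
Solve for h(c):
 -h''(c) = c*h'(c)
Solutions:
 h(c) = C1 + C2*erf(sqrt(2)*c/2)


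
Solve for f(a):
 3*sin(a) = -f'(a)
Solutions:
 f(a) = C1 + 3*cos(a)


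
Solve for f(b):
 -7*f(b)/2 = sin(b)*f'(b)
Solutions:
 f(b) = C1*(cos(b) + 1)^(7/4)/(cos(b) - 1)^(7/4)


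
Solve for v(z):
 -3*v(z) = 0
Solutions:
 v(z) = 0


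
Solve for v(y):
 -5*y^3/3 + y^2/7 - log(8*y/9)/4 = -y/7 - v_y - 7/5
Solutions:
 v(y) = C1 + 5*y^4/12 - y^3/21 - y^2/14 + y*log(y)/4 - 33*y/20 - y*log(3)/2 + 3*y*log(2)/4


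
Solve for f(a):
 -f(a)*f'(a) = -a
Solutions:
 f(a) = -sqrt(C1 + a^2)
 f(a) = sqrt(C1 + a^2)


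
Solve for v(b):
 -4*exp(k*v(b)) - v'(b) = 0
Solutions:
 v(b) = Piecewise((log(1/(C1*k + 4*b*k))/k, Ne(k, 0)), (nan, True))
 v(b) = Piecewise((C1 - 4*b, Eq(k, 0)), (nan, True))


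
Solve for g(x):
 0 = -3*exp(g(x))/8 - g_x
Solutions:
 g(x) = log(1/(C1 + 3*x)) + 3*log(2)


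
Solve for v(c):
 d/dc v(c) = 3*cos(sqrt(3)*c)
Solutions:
 v(c) = C1 + sqrt(3)*sin(sqrt(3)*c)


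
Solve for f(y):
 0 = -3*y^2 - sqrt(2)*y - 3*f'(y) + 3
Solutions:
 f(y) = C1 - y^3/3 - sqrt(2)*y^2/6 + y


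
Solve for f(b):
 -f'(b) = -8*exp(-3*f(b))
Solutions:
 f(b) = log(C1 + 24*b)/3
 f(b) = log((-3^(1/3) - 3^(5/6)*I)*(C1 + 8*b)^(1/3)/2)
 f(b) = log((-3^(1/3) + 3^(5/6)*I)*(C1 + 8*b)^(1/3)/2)


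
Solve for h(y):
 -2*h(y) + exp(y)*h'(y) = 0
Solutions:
 h(y) = C1*exp(-2*exp(-y))


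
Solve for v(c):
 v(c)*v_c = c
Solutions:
 v(c) = -sqrt(C1 + c^2)
 v(c) = sqrt(C1 + c^2)


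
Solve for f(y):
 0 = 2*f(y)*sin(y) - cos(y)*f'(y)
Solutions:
 f(y) = C1/cos(y)^2


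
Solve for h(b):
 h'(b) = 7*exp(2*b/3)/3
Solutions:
 h(b) = C1 + 7*exp(2*b/3)/2


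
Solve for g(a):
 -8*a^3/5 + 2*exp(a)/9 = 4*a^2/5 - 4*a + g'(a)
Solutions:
 g(a) = C1 - 2*a^4/5 - 4*a^3/15 + 2*a^2 + 2*exp(a)/9


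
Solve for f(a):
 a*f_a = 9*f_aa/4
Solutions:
 f(a) = C1 + C2*erfi(sqrt(2)*a/3)


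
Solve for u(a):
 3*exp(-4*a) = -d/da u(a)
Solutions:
 u(a) = C1 + 3*exp(-4*a)/4


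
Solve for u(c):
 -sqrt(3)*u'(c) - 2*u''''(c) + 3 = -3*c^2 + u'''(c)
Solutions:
 u(c) = C1 + C2*exp(c*(-2 + (1 + 54*sqrt(3) + sqrt(-1 + (1 + 54*sqrt(3))^2))^(-1/3) + (1 + 54*sqrt(3) + sqrt(-1 + (1 + 54*sqrt(3))^2))^(1/3))/12)*sin(sqrt(3)*c*(-(1 + 54*sqrt(3) + sqrt(-1 + (1 + 54*sqrt(3))^2))^(1/3) + (1 + 54*sqrt(3) + sqrt(-1 + (1 + 54*sqrt(3))^2))^(-1/3))/12) + C3*exp(c*(-2 + (1 + 54*sqrt(3) + sqrt(-1 + (1 + 54*sqrt(3))^2))^(-1/3) + (1 + 54*sqrt(3) + sqrt(-1 + (1 + 54*sqrt(3))^2))^(1/3))/12)*cos(sqrt(3)*c*(-(1 + 54*sqrt(3) + sqrt(-1 + (1 + 54*sqrt(3))^2))^(1/3) + (1 + 54*sqrt(3) + sqrt(-1 + (1 + 54*sqrt(3))^2))^(-1/3))/12) + C4*exp(-c*((1 + 54*sqrt(3) + sqrt(-1 + (1 + 54*sqrt(3))^2))^(-1/3) + 1 + (1 + 54*sqrt(3) + sqrt(-1 + (1 + 54*sqrt(3))^2))^(1/3))/6) + sqrt(3)*c^3/3 - 2*c + sqrt(3)*c


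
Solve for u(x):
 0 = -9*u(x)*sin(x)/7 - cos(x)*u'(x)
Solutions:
 u(x) = C1*cos(x)^(9/7)


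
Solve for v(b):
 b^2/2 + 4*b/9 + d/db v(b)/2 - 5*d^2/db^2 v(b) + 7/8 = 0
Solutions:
 v(b) = C1 + C2*exp(b/10) - b^3/3 - 94*b^2/9 - 7583*b/36


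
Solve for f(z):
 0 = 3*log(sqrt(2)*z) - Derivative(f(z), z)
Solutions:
 f(z) = C1 + 3*z*log(z) - 3*z + 3*z*log(2)/2


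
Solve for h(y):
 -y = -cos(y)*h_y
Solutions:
 h(y) = C1 + Integral(y/cos(y), y)


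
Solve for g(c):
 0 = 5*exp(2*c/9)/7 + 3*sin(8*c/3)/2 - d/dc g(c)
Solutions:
 g(c) = C1 + 45*exp(2*c/9)/14 - 9*cos(8*c/3)/16


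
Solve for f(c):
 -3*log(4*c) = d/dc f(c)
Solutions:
 f(c) = C1 - 3*c*log(c) - c*log(64) + 3*c


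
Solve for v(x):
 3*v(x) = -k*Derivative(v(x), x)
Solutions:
 v(x) = C1*exp(-3*x/k)


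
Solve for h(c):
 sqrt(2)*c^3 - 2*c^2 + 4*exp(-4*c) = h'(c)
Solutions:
 h(c) = C1 + sqrt(2)*c^4/4 - 2*c^3/3 - exp(-4*c)


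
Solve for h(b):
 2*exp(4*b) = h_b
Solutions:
 h(b) = C1 + exp(4*b)/2


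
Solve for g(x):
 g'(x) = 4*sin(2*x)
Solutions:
 g(x) = C1 - 2*cos(2*x)


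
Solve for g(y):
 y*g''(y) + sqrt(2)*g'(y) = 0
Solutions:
 g(y) = C1 + C2*y^(1 - sqrt(2))


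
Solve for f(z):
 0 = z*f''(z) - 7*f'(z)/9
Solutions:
 f(z) = C1 + C2*z^(16/9)


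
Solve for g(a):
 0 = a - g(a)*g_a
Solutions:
 g(a) = -sqrt(C1 + a^2)
 g(a) = sqrt(C1 + a^2)


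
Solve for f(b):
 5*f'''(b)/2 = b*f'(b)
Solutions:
 f(b) = C1 + Integral(C2*airyai(2^(1/3)*5^(2/3)*b/5) + C3*airybi(2^(1/3)*5^(2/3)*b/5), b)


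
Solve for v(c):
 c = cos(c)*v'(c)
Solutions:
 v(c) = C1 + Integral(c/cos(c), c)


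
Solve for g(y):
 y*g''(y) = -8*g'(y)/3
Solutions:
 g(y) = C1 + C2/y^(5/3)


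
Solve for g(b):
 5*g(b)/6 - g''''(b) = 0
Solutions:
 g(b) = C1*exp(-5^(1/4)*6^(3/4)*b/6) + C2*exp(5^(1/4)*6^(3/4)*b/6) + C3*sin(5^(1/4)*6^(3/4)*b/6) + C4*cos(5^(1/4)*6^(3/4)*b/6)


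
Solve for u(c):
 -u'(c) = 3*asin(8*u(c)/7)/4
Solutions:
 Integral(1/asin(8*_y/7), (_y, u(c))) = C1 - 3*c/4


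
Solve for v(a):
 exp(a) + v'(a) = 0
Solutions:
 v(a) = C1 - exp(a)


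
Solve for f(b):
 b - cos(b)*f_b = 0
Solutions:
 f(b) = C1 + Integral(b/cos(b), b)


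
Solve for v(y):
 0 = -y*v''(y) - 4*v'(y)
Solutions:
 v(y) = C1 + C2/y^3


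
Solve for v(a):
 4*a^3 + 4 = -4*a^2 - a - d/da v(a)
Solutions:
 v(a) = C1 - a^4 - 4*a^3/3 - a^2/2 - 4*a


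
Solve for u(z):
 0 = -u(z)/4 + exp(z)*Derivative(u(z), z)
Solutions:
 u(z) = C1*exp(-exp(-z)/4)


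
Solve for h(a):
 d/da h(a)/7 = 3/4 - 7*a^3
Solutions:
 h(a) = C1 - 49*a^4/4 + 21*a/4


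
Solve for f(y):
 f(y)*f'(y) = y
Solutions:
 f(y) = -sqrt(C1 + y^2)
 f(y) = sqrt(C1 + y^2)


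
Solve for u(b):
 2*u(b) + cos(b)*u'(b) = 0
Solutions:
 u(b) = C1*(sin(b) - 1)/(sin(b) + 1)


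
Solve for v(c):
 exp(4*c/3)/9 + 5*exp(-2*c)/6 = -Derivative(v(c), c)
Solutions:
 v(c) = C1 - exp(4*c/3)/12 + 5*exp(-2*c)/12


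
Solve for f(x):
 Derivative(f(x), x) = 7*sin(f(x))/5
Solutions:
 -7*x/5 + log(cos(f(x)) - 1)/2 - log(cos(f(x)) + 1)/2 = C1


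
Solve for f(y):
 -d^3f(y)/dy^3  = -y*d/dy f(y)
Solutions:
 f(y) = C1 + Integral(C2*airyai(y) + C3*airybi(y), y)


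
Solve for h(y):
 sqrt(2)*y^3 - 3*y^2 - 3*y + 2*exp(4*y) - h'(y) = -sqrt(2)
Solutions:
 h(y) = C1 + sqrt(2)*y^4/4 - y^3 - 3*y^2/2 + sqrt(2)*y + exp(4*y)/2


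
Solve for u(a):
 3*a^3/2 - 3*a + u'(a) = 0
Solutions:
 u(a) = C1 - 3*a^4/8 + 3*a^2/2


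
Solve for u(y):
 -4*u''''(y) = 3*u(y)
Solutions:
 u(y) = (C1*sin(3^(1/4)*y/2) + C2*cos(3^(1/4)*y/2))*exp(-3^(1/4)*y/2) + (C3*sin(3^(1/4)*y/2) + C4*cos(3^(1/4)*y/2))*exp(3^(1/4)*y/2)


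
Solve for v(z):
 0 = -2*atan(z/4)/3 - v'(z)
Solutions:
 v(z) = C1 - 2*z*atan(z/4)/3 + 4*log(z^2 + 16)/3


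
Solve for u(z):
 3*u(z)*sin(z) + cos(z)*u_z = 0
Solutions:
 u(z) = C1*cos(z)^3


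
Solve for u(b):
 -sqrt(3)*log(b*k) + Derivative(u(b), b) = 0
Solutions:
 u(b) = C1 + sqrt(3)*b*log(b*k) - sqrt(3)*b


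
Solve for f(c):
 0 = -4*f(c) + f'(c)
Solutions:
 f(c) = C1*exp(4*c)


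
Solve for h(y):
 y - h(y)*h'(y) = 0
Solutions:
 h(y) = -sqrt(C1 + y^2)
 h(y) = sqrt(C1 + y^2)


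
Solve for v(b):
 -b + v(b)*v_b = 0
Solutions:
 v(b) = -sqrt(C1 + b^2)
 v(b) = sqrt(C1 + b^2)


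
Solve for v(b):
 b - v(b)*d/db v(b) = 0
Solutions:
 v(b) = -sqrt(C1 + b^2)
 v(b) = sqrt(C1 + b^2)


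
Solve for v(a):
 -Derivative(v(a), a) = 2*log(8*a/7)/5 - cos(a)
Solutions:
 v(a) = C1 - 2*a*log(a)/5 - 6*a*log(2)/5 + 2*a/5 + 2*a*log(7)/5 + sin(a)


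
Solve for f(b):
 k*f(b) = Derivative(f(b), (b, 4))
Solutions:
 f(b) = C1*exp(-b*k^(1/4)) + C2*exp(b*k^(1/4)) + C3*exp(-I*b*k^(1/4)) + C4*exp(I*b*k^(1/4))


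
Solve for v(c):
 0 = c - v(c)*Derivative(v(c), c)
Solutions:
 v(c) = -sqrt(C1 + c^2)
 v(c) = sqrt(C1 + c^2)


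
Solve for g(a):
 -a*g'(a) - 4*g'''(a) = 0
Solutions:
 g(a) = C1 + Integral(C2*airyai(-2^(1/3)*a/2) + C3*airybi(-2^(1/3)*a/2), a)


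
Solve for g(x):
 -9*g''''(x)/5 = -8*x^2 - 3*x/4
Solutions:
 g(x) = C1 + C2*x + C3*x^2 + C4*x^3 + x^6/81 + x^5/288


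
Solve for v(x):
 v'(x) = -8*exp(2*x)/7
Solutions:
 v(x) = C1 - 4*exp(2*x)/7


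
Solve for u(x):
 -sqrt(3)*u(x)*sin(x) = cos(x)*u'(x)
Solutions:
 u(x) = C1*cos(x)^(sqrt(3))


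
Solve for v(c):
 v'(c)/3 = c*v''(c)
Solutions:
 v(c) = C1 + C2*c^(4/3)


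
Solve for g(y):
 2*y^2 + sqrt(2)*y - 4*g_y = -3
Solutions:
 g(y) = C1 + y^3/6 + sqrt(2)*y^2/8 + 3*y/4


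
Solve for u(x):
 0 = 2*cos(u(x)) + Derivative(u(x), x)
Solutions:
 u(x) = pi - asin((C1 + exp(4*x))/(C1 - exp(4*x)))
 u(x) = asin((C1 + exp(4*x))/(C1 - exp(4*x)))


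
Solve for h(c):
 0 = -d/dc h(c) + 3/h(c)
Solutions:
 h(c) = -sqrt(C1 + 6*c)
 h(c) = sqrt(C1 + 6*c)


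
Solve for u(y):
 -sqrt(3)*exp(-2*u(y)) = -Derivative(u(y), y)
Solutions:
 u(y) = log(-sqrt(C1 + 2*sqrt(3)*y))
 u(y) = log(C1 + 2*sqrt(3)*y)/2


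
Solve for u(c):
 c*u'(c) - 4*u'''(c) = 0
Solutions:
 u(c) = C1 + Integral(C2*airyai(2^(1/3)*c/2) + C3*airybi(2^(1/3)*c/2), c)


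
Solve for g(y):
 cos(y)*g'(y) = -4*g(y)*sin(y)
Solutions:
 g(y) = C1*cos(y)^4


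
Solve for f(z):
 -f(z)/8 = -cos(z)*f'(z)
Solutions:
 f(z) = C1*(sin(z) + 1)^(1/16)/(sin(z) - 1)^(1/16)


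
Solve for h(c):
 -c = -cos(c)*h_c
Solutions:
 h(c) = C1 + Integral(c/cos(c), c)


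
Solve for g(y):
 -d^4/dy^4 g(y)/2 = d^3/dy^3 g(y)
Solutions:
 g(y) = C1 + C2*y + C3*y^2 + C4*exp(-2*y)


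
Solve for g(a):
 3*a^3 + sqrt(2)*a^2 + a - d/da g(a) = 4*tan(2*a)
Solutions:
 g(a) = C1 + 3*a^4/4 + sqrt(2)*a^3/3 + a^2/2 + 2*log(cos(2*a))


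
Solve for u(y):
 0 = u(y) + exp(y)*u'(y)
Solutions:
 u(y) = C1*exp(exp(-y))


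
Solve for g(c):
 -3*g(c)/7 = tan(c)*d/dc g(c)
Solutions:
 g(c) = C1/sin(c)^(3/7)


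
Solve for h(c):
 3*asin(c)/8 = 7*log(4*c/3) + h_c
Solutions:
 h(c) = C1 - 7*c*log(c) + 3*c*asin(c)/8 - 14*c*log(2) + 7*c + 7*c*log(3) + 3*sqrt(1 - c^2)/8


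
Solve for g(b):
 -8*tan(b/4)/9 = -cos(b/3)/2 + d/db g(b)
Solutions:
 g(b) = C1 + 32*log(cos(b/4))/9 + 3*sin(b/3)/2


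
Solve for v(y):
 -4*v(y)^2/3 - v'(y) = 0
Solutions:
 v(y) = 3/(C1 + 4*y)


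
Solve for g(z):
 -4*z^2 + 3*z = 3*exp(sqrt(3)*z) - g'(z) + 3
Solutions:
 g(z) = C1 + 4*z^3/3 - 3*z^2/2 + 3*z + sqrt(3)*exp(sqrt(3)*z)


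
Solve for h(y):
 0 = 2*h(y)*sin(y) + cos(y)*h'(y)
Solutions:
 h(y) = C1*cos(y)^2


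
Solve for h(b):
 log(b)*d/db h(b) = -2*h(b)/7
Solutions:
 h(b) = C1*exp(-2*li(b)/7)


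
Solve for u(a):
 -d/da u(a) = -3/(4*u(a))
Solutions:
 u(a) = -sqrt(C1 + 6*a)/2
 u(a) = sqrt(C1 + 6*a)/2


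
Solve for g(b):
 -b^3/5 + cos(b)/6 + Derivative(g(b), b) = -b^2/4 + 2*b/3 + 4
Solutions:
 g(b) = C1 + b^4/20 - b^3/12 + b^2/3 + 4*b - sin(b)/6


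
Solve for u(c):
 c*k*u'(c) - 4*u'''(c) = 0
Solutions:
 u(c) = C1 + Integral(C2*airyai(2^(1/3)*c*k^(1/3)/2) + C3*airybi(2^(1/3)*c*k^(1/3)/2), c)


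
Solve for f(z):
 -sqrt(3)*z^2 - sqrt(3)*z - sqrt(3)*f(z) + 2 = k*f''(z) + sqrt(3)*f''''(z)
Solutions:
 f(z) = C1*exp(-sqrt(2)*3^(3/4)*z*sqrt(-k - sqrt(k^2 - 12))/6) + C2*exp(sqrt(2)*3^(3/4)*z*sqrt(-k - sqrt(k^2 - 12))/6) + C3*exp(-sqrt(2)*3^(3/4)*z*sqrt(-k + sqrt(k^2 - 12))/6) + C4*exp(sqrt(2)*3^(3/4)*z*sqrt(-k + sqrt(k^2 - 12))/6) + 2*sqrt(3)*k/3 - z^2 - z + 2*sqrt(3)/3


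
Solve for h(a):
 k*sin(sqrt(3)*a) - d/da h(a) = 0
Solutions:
 h(a) = C1 - sqrt(3)*k*cos(sqrt(3)*a)/3


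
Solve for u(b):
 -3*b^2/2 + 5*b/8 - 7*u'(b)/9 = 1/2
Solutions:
 u(b) = C1 - 9*b^3/14 + 45*b^2/112 - 9*b/14


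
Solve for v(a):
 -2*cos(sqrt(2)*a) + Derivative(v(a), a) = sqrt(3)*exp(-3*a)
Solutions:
 v(a) = C1 + sqrt(2)*sin(sqrt(2)*a) - sqrt(3)*exp(-3*a)/3


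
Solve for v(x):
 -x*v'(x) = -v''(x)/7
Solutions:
 v(x) = C1 + C2*erfi(sqrt(14)*x/2)


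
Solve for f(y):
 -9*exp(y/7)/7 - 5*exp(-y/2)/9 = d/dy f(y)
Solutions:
 f(y) = C1 - 9*exp(y/7) + 10*exp(-y/2)/9


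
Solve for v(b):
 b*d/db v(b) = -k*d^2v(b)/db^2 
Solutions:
 v(b) = C1 + C2*sqrt(k)*erf(sqrt(2)*b*sqrt(1/k)/2)


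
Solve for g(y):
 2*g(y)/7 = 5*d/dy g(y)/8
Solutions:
 g(y) = C1*exp(16*y/35)


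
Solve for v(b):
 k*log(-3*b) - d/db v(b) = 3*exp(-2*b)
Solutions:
 v(b) = C1 + b*k*log(-b) + b*k*(-1 + log(3)) + 3*exp(-2*b)/2


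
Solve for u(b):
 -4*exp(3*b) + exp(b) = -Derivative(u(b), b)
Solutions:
 u(b) = C1 + 4*exp(3*b)/3 - exp(b)


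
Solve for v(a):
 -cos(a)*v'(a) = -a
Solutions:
 v(a) = C1 + Integral(a/cos(a), a)


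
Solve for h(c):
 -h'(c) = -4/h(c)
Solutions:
 h(c) = -sqrt(C1 + 8*c)
 h(c) = sqrt(C1 + 8*c)


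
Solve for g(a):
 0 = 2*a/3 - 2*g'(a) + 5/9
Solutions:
 g(a) = C1 + a^2/6 + 5*a/18


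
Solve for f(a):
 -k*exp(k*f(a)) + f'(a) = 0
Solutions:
 f(a) = Piecewise((log(-1/(C1*k + a*k^2))/k, Ne(k, 0)), (nan, True))
 f(a) = Piecewise((C1 + a*k, Eq(k, 0)), (nan, True))


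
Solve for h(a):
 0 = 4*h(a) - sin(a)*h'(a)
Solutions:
 h(a) = C1*(cos(a)^2 - 2*cos(a) + 1)/(cos(a)^2 + 2*cos(a) + 1)


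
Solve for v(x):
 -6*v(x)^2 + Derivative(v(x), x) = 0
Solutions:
 v(x) = -1/(C1 + 6*x)


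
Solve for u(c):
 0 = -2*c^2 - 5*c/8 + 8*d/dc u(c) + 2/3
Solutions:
 u(c) = C1 + c^3/12 + 5*c^2/128 - c/12


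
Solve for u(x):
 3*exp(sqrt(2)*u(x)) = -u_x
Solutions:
 u(x) = sqrt(2)*(2*log(1/(C1 + 3*x)) - log(2))/4


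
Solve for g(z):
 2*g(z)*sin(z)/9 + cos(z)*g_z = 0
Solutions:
 g(z) = C1*cos(z)^(2/9)


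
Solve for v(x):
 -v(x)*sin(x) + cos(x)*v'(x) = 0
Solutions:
 v(x) = C1/cos(x)


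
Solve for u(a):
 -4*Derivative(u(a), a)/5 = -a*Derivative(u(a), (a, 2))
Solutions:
 u(a) = C1 + C2*a^(9/5)


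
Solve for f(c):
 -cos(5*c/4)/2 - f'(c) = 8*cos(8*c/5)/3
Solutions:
 f(c) = C1 - 2*sin(5*c/4)/5 - 5*sin(8*c/5)/3


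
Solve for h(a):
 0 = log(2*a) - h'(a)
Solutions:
 h(a) = C1 + a*log(a) - a + a*log(2)


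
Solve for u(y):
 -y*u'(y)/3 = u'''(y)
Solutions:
 u(y) = C1 + Integral(C2*airyai(-3^(2/3)*y/3) + C3*airybi(-3^(2/3)*y/3), y)


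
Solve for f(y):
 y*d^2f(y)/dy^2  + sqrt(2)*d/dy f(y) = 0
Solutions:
 f(y) = C1 + C2*y^(1 - sqrt(2))


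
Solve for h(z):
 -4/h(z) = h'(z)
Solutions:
 h(z) = -sqrt(C1 - 8*z)
 h(z) = sqrt(C1 - 8*z)


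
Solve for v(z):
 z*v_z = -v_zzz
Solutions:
 v(z) = C1 + Integral(C2*airyai(-z) + C3*airybi(-z), z)


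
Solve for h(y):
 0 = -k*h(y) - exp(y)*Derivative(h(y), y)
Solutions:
 h(y) = C1*exp(k*exp(-y))


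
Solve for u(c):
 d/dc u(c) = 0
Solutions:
 u(c) = C1


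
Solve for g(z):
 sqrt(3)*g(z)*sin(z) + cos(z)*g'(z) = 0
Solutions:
 g(z) = C1*cos(z)^(sqrt(3))


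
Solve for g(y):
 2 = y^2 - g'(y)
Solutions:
 g(y) = C1 + y^3/3 - 2*y


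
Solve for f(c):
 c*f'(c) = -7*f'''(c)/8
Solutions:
 f(c) = C1 + Integral(C2*airyai(-2*7^(2/3)*c/7) + C3*airybi(-2*7^(2/3)*c/7), c)


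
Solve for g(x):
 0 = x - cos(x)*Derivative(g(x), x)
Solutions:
 g(x) = C1 + Integral(x/cos(x), x)


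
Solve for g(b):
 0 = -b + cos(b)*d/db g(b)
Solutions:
 g(b) = C1 + Integral(b/cos(b), b)


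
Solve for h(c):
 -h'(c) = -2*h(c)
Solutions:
 h(c) = C1*exp(2*c)


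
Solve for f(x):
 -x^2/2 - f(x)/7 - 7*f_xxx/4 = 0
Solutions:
 f(x) = C3*exp(-2^(2/3)*7^(1/3)*x/7) - 7*x^2/2 + (C1*sin(2^(2/3)*sqrt(3)*7^(1/3)*x/14) + C2*cos(2^(2/3)*sqrt(3)*7^(1/3)*x/14))*exp(2^(2/3)*7^(1/3)*x/14)


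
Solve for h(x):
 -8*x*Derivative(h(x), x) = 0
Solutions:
 h(x) = C1


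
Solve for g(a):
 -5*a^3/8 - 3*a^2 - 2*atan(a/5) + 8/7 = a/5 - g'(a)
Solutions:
 g(a) = C1 + 5*a^4/32 + a^3 + a^2/10 + 2*a*atan(a/5) - 8*a/7 - 5*log(a^2 + 25)


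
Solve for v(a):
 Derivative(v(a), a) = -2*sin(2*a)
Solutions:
 v(a) = C1 + cos(2*a)


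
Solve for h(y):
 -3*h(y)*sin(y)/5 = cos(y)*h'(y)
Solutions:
 h(y) = C1*cos(y)^(3/5)


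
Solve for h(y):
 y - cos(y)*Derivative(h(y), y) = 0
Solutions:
 h(y) = C1 + Integral(y/cos(y), y)


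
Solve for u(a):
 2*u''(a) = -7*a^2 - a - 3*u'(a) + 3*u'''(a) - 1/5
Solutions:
 u(a) = C1 + C2*exp(a*(1 - sqrt(10))/3) + C3*exp(a*(1 + sqrt(10))/3) - 7*a^3/9 + 25*a^2/18 - 889*a/135


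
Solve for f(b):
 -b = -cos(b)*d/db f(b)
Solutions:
 f(b) = C1 + Integral(b/cos(b), b)


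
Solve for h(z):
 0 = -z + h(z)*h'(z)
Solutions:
 h(z) = -sqrt(C1 + z^2)
 h(z) = sqrt(C1 + z^2)


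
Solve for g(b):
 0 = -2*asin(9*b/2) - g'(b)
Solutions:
 g(b) = C1 - 2*b*asin(9*b/2) - 2*sqrt(4 - 81*b^2)/9


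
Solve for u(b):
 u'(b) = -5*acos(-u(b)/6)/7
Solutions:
 Integral(1/acos(-_y/6), (_y, u(b))) = C1 - 5*b/7


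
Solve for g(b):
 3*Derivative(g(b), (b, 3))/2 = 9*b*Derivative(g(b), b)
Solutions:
 g(b) = C1 + Integral(C2*airyai(6^(1/3)*b) + C3*airybi(6^(1/3)*b), b)


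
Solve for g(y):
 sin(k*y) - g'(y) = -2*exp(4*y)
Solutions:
 g(y) = C1 + exp(4*y)/2 - cos(k*y)/k


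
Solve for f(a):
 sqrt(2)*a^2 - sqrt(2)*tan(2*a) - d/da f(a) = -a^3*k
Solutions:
 f(a) = C1 + a^4*k/4 + sqrt(2)*a^3/3 + sqrt(2)*log(cos(2*a))/2


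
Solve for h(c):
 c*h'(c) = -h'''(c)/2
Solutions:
 h(c) = C1 + Integral(C2*airyai(-2^(1/3)*c) + C3*airybi(-2^(1/3)*c), c)


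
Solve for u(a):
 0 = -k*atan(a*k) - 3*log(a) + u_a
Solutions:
 u(a) = C1 + 3*a*log(a) - 3*a + k*Piecewise((a*atan(a*k) - log(a^2*k^2 + 1)/(2*k), Ne(k, 0)), (0, True))


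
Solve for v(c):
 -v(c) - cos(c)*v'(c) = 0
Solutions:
 v(c) = C1*sqrt(sin(c) - 1)/sqrt(sin(c) + 1)


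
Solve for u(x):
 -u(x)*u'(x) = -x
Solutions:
 u(x) = -sqrt(C1 + x^2)
 u(x) = sqrt(C1 + x^2)


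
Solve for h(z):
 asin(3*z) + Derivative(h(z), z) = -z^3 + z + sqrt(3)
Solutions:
 h(z) = C1 - z^4/4 + z^2/2 - z*asin(3*z) + sqrt(3)*z - sqrt(1 - 9*z^2)/3


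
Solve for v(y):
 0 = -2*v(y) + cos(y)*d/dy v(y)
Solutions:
 v(y) = C1*(sin(y) + 1)/(sin(y) - 1)


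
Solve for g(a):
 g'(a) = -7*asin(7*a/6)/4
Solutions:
 g(a) = C1 - 7*a*asin(7*a/6)/4 - sqrt(36 - 49*a^2)/4


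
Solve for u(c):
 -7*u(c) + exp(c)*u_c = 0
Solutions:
 u(c) = C1*exp(-7*exp(-c))


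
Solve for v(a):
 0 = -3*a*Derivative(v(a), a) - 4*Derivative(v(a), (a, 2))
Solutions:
 v(a) = C1 + C2*erf(sqrt(6)*a/4)


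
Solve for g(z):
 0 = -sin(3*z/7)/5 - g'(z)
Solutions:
 g(z) = C1 + 7*cos(3*z/7)/15


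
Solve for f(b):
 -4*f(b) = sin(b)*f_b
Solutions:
 f(b) = C1*(cos(b)^2 + 2*cos(b) + 1)/(cos(b)^2 - 2*cos(b) + 1)


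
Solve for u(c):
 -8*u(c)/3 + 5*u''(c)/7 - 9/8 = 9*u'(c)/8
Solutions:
 u(c) = C1*exp(c*(189 - sqrt(250761))/240) + C2*exp(c*(189 + sqrt(250761))/240) - 27/64


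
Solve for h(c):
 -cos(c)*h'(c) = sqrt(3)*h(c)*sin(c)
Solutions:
 h(c) = C1*cos(c)^(sqrt(3))


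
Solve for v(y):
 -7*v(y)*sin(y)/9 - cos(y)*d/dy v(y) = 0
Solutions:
 v(y) = C1*cos(y)^(7/9)


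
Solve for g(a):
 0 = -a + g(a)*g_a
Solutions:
 g(a) = -sqrt(C1 + a^2)
 g(a) = sqrt(C1 + a^2)


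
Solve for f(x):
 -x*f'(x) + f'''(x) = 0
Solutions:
 f(x) = C1 + Integral(C2*airyai(x) + C3*airybi(x), x)


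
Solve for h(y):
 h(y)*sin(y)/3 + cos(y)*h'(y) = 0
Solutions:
 h(y) = C1*cos(y)^(1/3)


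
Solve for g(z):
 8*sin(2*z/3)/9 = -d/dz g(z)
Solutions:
 g(z) = C1 + 4*cos(2*z/3)/3


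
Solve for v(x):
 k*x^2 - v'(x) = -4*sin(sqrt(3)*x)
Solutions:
 v(x) = C1 + k*x^3/3 - 4*sqrt(3)*cos(sqrt(3)*x)/3


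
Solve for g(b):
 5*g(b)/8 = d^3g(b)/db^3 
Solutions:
 g(b) = C3*exp(5^(1/3)*b/2) + (C1*sin(sqrt(3)*5^(1/3)*b/4) + C2*cos(sqrt(3)*5^(1/3)*b/4))*exp(-5^(1/3)*b/4)


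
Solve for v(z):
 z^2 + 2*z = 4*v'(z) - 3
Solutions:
 v(z) = C1 + z^3/12 + z^2/4 + 3*z/4


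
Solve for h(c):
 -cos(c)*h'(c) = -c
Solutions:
 h(c) = C1 + Integral(c/cos(c), c)


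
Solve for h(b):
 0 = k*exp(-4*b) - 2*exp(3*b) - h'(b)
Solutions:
 h(b) = C1 - k*exp(-4*b)/4 - 2*exp(3*b)/3


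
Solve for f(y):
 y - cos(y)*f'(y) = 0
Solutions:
 f(y) = C1 + Integral(y/cos(y), y)


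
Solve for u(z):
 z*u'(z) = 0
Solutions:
 u(z) = C1


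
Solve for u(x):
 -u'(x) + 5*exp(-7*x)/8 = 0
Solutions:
 u(x) = C1 - 5*exp(-7*x)/56


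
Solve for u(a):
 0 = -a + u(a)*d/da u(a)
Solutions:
 u(a) = -sqrt(C1 + a^2)
 u(a) = sqrt(C1 + a^2)


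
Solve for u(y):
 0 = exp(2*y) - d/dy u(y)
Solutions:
 u(y) = C1 + exp(2*y)/2


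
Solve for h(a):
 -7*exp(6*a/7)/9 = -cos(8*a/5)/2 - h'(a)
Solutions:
 h(a) = C1 + 49*exp(6*a/7)/54 - 5*sin(8*a/5)/16


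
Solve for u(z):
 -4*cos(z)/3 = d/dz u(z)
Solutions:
 u(z) = C1 - 4*sin(z)/3


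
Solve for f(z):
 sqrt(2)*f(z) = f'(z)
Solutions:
 f(z) = C1*exp(sqrt(2)*z)


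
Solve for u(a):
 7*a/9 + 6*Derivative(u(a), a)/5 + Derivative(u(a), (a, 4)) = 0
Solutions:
 u(a) = C1 + C4*exp(-5^(2/3)*6^(1/3)*a/5) - 35*a^2/108 + (C2*sin(2^(1/3)*3^(5/6)*5^(2/3)*a/10) + C3*cos(2^(1/3)*3^(5/6)*5^(2/3)*a/10))*exp(5^(2/3)*6^(1/3)*a/10)


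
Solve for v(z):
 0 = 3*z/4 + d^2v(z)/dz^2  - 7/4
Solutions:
 v(z) = C1 + C2*z - z^3/8 + 7*z^2/8


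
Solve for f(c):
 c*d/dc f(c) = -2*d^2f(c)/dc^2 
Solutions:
 f(c) = C1 + C2*erf(c/2)


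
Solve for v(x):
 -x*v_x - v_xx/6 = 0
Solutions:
 v(x) = C1 + C2*erf(sqrt(3)*x)


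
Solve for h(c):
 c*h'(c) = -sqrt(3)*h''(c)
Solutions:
 h(c) = C1 + C2*erf(sqrt(2)*3^(3/4)*c/6)


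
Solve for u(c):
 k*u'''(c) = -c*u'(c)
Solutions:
 u(c) = C1 + Integral(C2*airyai(c*(-1/k)^(1/3)) + C3*airybi(c*(-1/k)^(1/3)), c)


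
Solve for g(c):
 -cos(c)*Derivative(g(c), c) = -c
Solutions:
 g(c) = C1 + Integral(c/cos(c), c)


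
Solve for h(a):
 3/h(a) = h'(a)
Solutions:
 h(a) = -sqrt(C1 + 6*a)
 h(a) = sqrt(C1 + 6*a)


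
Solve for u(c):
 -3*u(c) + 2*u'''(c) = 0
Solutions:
 u(c) = C3*exp(2^(2/3)*3^(1/3)*c/2) + (C1*sin(2^(2/3)*3^(5/6)*c/4) + C2*cos(2^(2/3)*3^(5/6)*c/4))*exp(-2^(2/3)*3^(1/3)*c/4)


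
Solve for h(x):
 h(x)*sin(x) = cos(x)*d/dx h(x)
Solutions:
 h(x) = C1/cos(x)


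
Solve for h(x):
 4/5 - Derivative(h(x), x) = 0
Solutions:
 h(x) = C1 + 4*x/5


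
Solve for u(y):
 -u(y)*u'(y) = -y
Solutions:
 u(y) = -sqrt(C1 + y^2)
 u(y) = sqrt(C1 + y^2)


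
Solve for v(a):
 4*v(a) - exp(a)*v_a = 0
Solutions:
 v(a) = C1*exp(-4*exp(-a))


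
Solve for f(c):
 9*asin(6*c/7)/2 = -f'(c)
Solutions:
 f(c) = C1 - 9*c*asin(6*c/7)/2 - 3*sqrt(49 - 36*c^2)/4


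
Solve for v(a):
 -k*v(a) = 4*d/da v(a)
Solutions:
 v(a) = C1*exp(-a*k/4)


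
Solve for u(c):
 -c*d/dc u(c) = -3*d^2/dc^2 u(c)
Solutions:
 u(c) = C1 + C2*erfi(sqrt(6)*c/6)


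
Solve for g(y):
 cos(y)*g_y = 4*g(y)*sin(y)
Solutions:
 g(y) = C1/cos(y)^4


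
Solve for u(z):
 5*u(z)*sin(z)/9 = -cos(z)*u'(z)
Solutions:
 u(z) = C1*cos(z)^(5/9)


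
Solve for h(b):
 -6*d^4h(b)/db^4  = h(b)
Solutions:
 h(b) = (C1*sin(2^(1/4)*3^(3/4)*b/6) + C2*cos(2^(1/4)*3^(3/4)*b/6))*exp(-2^(1/4)*3^(3/4)*b/6) + (C3*sin(2^(1/4)*3^(3/4)*b/6) + C4*cos(2^(1/4)*3^(3/4)*b/6))*exp(2^(1/4)*3^(3/4)*b/6)


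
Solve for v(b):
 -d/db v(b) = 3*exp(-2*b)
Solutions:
 v(b) = C1 + 3*exp(-2*b)/2


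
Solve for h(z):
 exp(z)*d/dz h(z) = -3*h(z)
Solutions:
 h(z) = C1*exp(3*exp(-z))


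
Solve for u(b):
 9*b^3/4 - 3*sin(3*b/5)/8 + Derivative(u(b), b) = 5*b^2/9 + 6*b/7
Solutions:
 u(b) = C1 - 9*b^4/16 + 5*b^3/27 + 3*b^2/7 - 5*cos(3*b/5)/8


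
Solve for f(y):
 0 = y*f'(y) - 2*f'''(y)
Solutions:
 f(y) = C1 + Integral(C2*airyai(2^(2/3)*y/2) + C3*airybi(2^(2/3)*y/2), y)


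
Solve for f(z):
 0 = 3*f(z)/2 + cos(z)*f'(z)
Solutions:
 f(z) = C1*(sin(z) - 1)^(3/4)/(sin(z) + 1)^(3/4)


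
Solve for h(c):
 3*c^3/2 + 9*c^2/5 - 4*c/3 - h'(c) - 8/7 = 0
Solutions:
 h(c) = C1 + 3*c^4/8 + 3*c^3/5 - 2*c^2/3 - 8*c/7


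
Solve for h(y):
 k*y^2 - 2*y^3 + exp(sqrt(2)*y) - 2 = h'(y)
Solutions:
 h(y) = C1 + k*y^3/3 - y^4/2 - 2*y + sqrt(2)*exp(sqrt(2)*y)/2


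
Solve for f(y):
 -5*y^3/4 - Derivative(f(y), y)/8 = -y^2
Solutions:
 f(y) = C1 - 5*y^4/2 + 8*y^3/3


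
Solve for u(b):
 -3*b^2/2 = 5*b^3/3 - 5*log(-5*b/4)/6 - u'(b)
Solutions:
 u(b) = C1 + 5*b^4/12 + b^3/2 - 5*b*log(-b)/6 + 5*b*(-log(5) + 1 + 2*log(2))/6


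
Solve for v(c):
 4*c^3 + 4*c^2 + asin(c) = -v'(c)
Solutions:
 v(c) = C1 - c^4 - 4*c^3/3 - c*asin(c) - sqrt(1 - c^2)


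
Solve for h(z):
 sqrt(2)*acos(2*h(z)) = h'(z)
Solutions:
 Integral(1/acos(2*_y), (_y, h(z))) = C1 + sqrt(2)*z


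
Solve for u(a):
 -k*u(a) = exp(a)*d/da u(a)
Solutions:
 u(a) = C1*exp(k*exp(-a))


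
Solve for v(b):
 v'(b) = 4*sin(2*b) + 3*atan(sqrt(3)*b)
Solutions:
 v(b) = C1 + 3*b*atan(sqrt(3)*b) - sqrt(3)*log(3*b^2 + 1)/2 - 2*cos(2*b)


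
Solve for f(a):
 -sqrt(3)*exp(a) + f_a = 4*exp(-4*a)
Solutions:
 f(a) = C1 + sqrt(3)*exp(a) - exp(-4*a)


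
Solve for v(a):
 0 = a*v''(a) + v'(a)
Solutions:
 v(a) = C1 + C2*log(a)


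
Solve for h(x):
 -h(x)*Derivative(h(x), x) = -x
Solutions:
 h(x) = -sqrt(C1 + x^2)
 h(x) = sqrt(C1 + x^2)


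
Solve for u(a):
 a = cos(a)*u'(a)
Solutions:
 u(a) = C1 + Integral(a/cos(a), a)


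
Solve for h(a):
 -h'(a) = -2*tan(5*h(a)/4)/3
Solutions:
 h(a) = -4*asin(C1*exp(5*a/6))/5 + 4*pi/5
 h(a) = 4*asin(C1*exp(5*a/6))/5


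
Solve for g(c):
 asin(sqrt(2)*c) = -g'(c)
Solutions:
 g(c) = C1 - c*asin(sqrt(2)*c) - sqrt(2)*sqrt(1 - 2*c^2)/2


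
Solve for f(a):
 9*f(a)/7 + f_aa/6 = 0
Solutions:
 f(a) = C1*sin(3*sqrt(42)*a/7) + C2*cos(3*sqrt(42)*a/7)


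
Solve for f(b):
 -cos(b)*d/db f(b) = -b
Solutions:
 f(b) = C1 + Integral(b/cos(b), b)


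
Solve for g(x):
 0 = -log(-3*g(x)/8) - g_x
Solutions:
 Integral(1/(log(-_y) - 3*log(2) + log(3)), (_y, g(x))) = C1 - x


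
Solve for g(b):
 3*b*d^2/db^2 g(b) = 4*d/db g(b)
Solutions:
 g(b) = C1 + C2*b^(7/3)


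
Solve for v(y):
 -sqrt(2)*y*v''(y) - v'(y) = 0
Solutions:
 v(y) = C1 + C2*y^(1 - sqrt(2)/2)


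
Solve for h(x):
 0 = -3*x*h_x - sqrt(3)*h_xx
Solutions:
 h(x) = C1 + C2*erf(sqrt(2)*3^(1/4)*x/2)


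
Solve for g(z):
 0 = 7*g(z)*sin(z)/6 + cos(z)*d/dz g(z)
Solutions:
 g(z) = C1*cos(z)^(7/6)


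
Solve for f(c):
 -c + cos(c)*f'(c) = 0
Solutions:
 f(c) = C1 + Integral(c/cos(c), c)


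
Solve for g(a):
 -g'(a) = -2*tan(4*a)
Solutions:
 g(a) = C1 - log(cos(4*a))/2


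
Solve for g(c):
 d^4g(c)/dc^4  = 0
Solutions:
 g(c) = C1 + C2*c + C3*c^2 + C4*c^3


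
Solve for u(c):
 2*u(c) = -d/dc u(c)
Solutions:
 u(c) = C1*exp(-2*c)


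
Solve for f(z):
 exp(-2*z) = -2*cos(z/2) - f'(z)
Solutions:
 f(z) = C1 - 4*sin(z/2) + exp(-2*z)/2


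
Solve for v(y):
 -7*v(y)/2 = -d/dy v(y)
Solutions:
 v(y) = C1*exp(7*y/2)


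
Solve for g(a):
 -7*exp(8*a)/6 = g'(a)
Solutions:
 g(a) = C1 - 7*exp(8*a)/48


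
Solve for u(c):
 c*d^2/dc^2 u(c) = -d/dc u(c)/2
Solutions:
 u(c) = C1 + C2*sqrt(c)


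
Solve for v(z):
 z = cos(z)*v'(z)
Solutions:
 v(z) = C1 + Integral(z/cos(z), z)


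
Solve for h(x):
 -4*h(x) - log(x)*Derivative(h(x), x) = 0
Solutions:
 h(x) = C1*exp(-4*li(x))


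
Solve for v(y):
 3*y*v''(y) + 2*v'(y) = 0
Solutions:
 v(y) = C1 + C2*y^(1/3)


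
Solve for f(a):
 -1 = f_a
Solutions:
 f(a) = C1 - a


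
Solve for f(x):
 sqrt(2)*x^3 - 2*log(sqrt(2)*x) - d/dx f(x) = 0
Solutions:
 f(x) = C1 + sqrt(2)*x^4/4 - 2*x*log(x) - x*log(2) + 2*x


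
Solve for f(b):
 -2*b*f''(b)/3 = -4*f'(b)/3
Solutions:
 f(b) = C1 + C2*b^3


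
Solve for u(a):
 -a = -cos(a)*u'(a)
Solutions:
 u(a) = C1 + Integral(a/cos(a), a)


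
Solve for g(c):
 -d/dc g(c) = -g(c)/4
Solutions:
 g(c) = C1*exp(c/4)


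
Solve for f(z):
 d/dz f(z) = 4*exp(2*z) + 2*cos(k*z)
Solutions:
 f(z) = C1 + 2*exp(2*z) + 2*sin(k*z)/k


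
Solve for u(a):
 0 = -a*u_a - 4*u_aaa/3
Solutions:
 u(a) = C1 + Integral(C2*airyai(-6^(1/3)*a/2) + C3*airybi(-6^(1/3)*a/2), a)


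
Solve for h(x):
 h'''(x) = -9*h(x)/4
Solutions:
 h(x) = C3*exp(-2^(1/3)*3^(2/3)*x/2) + (C1*sin(3*2^(1/3)*3^(1/6)*x/4) + C2*cos(3*2^(1/3)*3^(1/6)*x/4))*exp(2^(1/3)*3^(2/3)*x/4)


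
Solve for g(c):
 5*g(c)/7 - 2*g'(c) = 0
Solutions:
 g(c) = C1*exp(5*c/14)


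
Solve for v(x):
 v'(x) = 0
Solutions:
 v(x) = C1


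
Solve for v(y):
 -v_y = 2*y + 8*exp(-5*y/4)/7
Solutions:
 v(y) = C1 - y^2 + 32*exp(-5*y/4)/35


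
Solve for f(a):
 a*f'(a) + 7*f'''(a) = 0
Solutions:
 f(a) = C1 + Integral(C2*airyai(-7^(2/3)*a/7) + C3*airybi(-7^(2/3)*a/7), a)


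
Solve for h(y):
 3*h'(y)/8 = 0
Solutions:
 h(y) = C1


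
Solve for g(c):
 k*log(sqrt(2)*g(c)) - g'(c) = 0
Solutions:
 Integral(1/(2*log(_y) + log(2)), (_y, g(c))) = C1 + c*k/2


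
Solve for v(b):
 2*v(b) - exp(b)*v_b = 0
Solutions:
 v(b) = C1*exp(-2*exp(-b))


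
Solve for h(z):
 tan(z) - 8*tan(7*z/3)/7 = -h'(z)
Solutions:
 h(z) = C1 + log(cos(z)) - 24*log(cos(7*z/3))/49


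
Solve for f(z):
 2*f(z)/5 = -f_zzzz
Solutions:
 f(z) = (C1*sin(10^(3/4)*z/10) + C2*cos(10^(3/4)*z/10))*exp(-10^(3/4)*z/10) + (C3*sin(10^(3/4)*z/10) + C4*cos(10^(3/4)*z/10))*exp(10^(3/4)*z/10)


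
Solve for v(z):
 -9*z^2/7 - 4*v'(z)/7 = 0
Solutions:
 v(z) = C1 - 3*z^3/4


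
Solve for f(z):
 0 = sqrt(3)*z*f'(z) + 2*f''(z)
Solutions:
 f(z) = C1 + C2*erf(3^(1/4)*z/2)


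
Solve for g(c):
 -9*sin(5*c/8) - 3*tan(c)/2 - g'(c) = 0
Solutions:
 g(c) = C1 + 3*log(cos(c))/2 + 72*cos(5*c/8)/5


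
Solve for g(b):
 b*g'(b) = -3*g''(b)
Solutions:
 g(b) = C1 + C2*erf(sqrt(6)*b/6)


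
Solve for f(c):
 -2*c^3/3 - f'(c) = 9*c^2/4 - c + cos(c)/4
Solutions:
 f(c) = C1 - c^4/6 - 3*c^3/4 + c^2/2 - sin(c)/4


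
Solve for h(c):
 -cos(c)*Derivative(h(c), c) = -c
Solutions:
 h(c) = C1 + Integral(c/cos(c), c)


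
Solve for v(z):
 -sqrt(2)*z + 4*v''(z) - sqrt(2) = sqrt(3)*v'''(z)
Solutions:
 v(z) = C1 + C2*z + C3*exp(4*sqrt(3)*z/3) + sqrt(2)*z^3/24 + z^2*(sqrt(6) + 4*sqrt(2))/32
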